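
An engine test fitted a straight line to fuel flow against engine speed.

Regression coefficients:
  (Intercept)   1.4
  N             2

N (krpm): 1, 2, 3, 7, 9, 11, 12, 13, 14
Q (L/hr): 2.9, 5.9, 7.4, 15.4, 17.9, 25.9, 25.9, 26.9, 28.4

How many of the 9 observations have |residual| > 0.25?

N=1: Q̂ = 1.4 + 2·1 = 3.4; e = 2.9 − 3.4 = -0.5
N=2: Q̂ = 1.4 + 2·2 = 5.4; e = 5.9 − 5.4 = 0.5
N=3: Q̂ = 1.4 + 2·3 = 7.4; e = 7.4 − 7.4 = 0
N=7: Q̂ = 1.4 + 2·7 = 15.4; e = 15.4 − 15.4 = 0
N=9: Q̂ = 1.4 + 2·9 = 19.4; e = 17.9 − 19.4 = -1.5
N=11: Q̂ = 1.4 + 2·11 = 23.4; e = 25.9 − 23.4 = 2.5
N=12: Q̂ = 1.4 + 2·12 = 25.4; e = 25.9 − 25.4 = 0.5
N=13: Q̂ = 1.4 + 2·13 = 27.4; e = 26.9 − 27.4 = -0.5
N=14: Q̂ = 1.4 + 2·14 = 29.4; e = 28.4 − 29.4 = -1
|e| > 0.25: N=1 (|e|=0.5), N=2 (|e|=0.5), N=9 (|e|=1.5), N=11 (|e|=2.5), N=12 (|e|=0.5), N=13 (|e|=0.5), N=14 (|e|=1) → 7

7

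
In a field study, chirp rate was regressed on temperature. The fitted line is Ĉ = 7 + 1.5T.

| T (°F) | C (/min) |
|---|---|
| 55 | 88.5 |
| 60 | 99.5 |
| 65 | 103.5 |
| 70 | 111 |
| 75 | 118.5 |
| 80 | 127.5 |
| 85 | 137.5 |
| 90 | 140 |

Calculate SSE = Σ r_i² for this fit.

SSE = 23.5

T=55: Ĉ = 7 + 1.5·55 = 89.5; r = 88.5 − 89.5 = -1
T=60: Ĉ = 7 + 1.5·60 = 97; r = 99.5 − 97 = 2.5
T=65: Ĉ = 7 + 1.5·65 = 104.5; r = 103.5 − 104.5 = -1
T=70: Ĉ = 7 + 1.5·70 = 112; r = 111 − 112 = -1
T=75: Ĉ = 7 + 1.5·75 = 119.5; r = 118.5 − 119.5 = -1
T=80: Ĉ = 7 + 1.5·80 = 127; r = 127.5 − 127 = 0.5
T=85: Ĉ = 7 + 1.5·85 = 134.5; r = 137.5 − 134.5 = 3
T=90: Ĉ = 7 + 1.5·90 = 142; r = 140 − 142 = -2
SSE = 1 + 6.25 + 1 + 1 + 1 + 0.25 + 9 + 4 = 23.5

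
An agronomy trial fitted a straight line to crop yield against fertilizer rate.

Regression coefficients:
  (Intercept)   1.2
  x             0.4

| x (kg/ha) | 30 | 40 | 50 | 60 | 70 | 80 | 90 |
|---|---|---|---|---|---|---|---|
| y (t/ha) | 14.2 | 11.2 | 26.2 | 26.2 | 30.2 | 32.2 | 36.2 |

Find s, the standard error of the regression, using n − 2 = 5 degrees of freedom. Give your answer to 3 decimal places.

x=30: ŷ = 1.2 + 0.4·30 = 13.2; e = 14.2 − 13.2 = 1
x=40: ŷ = 1.2 + 0.4·40 = 17.2; e = 11.2 − 17.2 = -6
x=50: ŷ = 1.2 + 0.4·50 = 21.2; e = 26.2 − 21.2 = 5
x=60: ŷ = 1.2 + 0.4·60 = 25.2; e = 26.2 − 25.2 = 1
x=70: ŷ = 1.2 + 0.4·70 = 29.2; e = 30.2 − 29.2 = 1
x=80: ŷ = 1.2 + 0.4·80 = 33.2; e = 32.2 − 33.2 = -1
x=90: ŷ = 1.2 + 0.4·90 = 37.2; e = 36.2 − 37.2 = -1
SSE = 1 + 36 + 25 + 1 + 1 + 1 + 1 = 66
s = √(66/5) = √13.2 ≈ 3.633

s = 3.633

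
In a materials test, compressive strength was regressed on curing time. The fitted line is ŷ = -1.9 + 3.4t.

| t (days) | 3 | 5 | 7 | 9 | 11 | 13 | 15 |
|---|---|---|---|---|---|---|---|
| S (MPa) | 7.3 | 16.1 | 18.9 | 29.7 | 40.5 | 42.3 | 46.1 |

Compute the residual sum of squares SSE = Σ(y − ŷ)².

t=3: ŷ = -1.9 + 3.4·3 = 8.3; r = 7.3 − 8.3 = -1
t=5: ŷ = -1.9 + 3.4·5 = 15.1; r = 16.1 − 15.1 = 1
t=7: ŷ = -1.9 + 3.4·7 = 21.9; r = 18.9 − 21.9 = -3
t=9: ŷ = -1.9 + 3.4·9 = 28.7; r = 29.7 − 28.7 = 1
t=11: ŷ = -1.9 + 3.4·11 = 35.5; r = 40.5 − 35.5 = 5
t=13: ŷ = -1.9 + 3.4·13 = 42.3; r = 42.3 − 42.3 = 0
t=15: ŷ = -1.9 + 3.4·15 = 49.1; r = 46.1 − 49.1 = -3
SSE = 1 + 1 + 9 + 1 + 25 + 0 + 9 = 46

SSE = 46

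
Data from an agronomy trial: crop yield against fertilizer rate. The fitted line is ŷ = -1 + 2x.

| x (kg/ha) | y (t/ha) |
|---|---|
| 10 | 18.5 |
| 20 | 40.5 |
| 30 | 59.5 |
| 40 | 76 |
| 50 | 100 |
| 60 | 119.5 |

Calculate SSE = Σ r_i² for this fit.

x=10: ŷ = -1 + 2·10 = 19; r = 18.5 − 19 = -0.5
x=20: ŷ = -1 + 2·20 = 39; r = 40.5 − 39 = 1.5
x=30: ŷ = -1 + 2·30 = 59; r = 59.5 − 59 = 0.5
x=40: ŷ = -1 + 2·40 = 79; r = 76 − 79 = -3
x=50: ŷ = -1 + 2·50 = 99; r = 100 − 99 = 1
x=60: ŷ = -1 + 2·60 = 119; r = 119.5 − 119 = 0.5
SSE = 0.25 + 2.25 + 0.25 + 9 + 1 + 0.25 = 13

SSE = 13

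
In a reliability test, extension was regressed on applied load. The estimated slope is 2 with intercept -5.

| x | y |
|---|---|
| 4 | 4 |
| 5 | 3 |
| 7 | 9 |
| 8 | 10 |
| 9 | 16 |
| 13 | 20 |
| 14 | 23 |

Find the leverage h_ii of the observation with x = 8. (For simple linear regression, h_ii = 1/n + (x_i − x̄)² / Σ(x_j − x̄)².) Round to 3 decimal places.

x̄ = (4 + 5 + 7 + 8 + 9 + 13 + 14)/7 = 8.57143
Σ(x − x̄)² = 20.898 + 12.7551 + 2.46939 + 0.326531 + 0.183673 + 19.6122 + 29.4694 = 85.7143
h = 1/7 + (-0.571429)²/85.7143 = 0.142857 + 0.00380952 = 0.147

h = 0.147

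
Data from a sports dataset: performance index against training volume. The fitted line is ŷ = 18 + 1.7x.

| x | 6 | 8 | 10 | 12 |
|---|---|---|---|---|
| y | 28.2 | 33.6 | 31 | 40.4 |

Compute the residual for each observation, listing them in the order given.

0, 2, -4, 2

x=6: ŷ = 18 + 1.7·6 = 28.2; r = 28.2 − 28.2 = 0
x=8: ŷ = 18 + 1.7·8 = 31.6; r = 33.6 − 31.6 = 2
x=10: ŷ = 18 + 1.7·10 = 35; r = 31 − 35 = -4
x=12: ŷ = 18 + 1.7·12 = 38.4; r = 40.4 − 38.4 = 2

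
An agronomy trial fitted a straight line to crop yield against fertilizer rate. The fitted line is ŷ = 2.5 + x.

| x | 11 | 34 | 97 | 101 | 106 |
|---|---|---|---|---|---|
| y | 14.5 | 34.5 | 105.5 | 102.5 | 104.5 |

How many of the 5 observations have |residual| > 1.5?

3

x=11: ŷ = 2.5 + 11 = 13.5; e = 14.5 − 13.5 = 1
x=34: ŷ = 2.5 + 34 = 36.5; e = 34.5 − 36.5 = -2
x=97: ŷ = 2.5 + 97 = 99.5; e = 105.5 − 99.5 = 6
x=101: ŷ = 2.5 + 101 = 103.5; e = 102.5 − 103.5 = -1
x=106: ŷ = 2.5 + 106 = 108.5; e = 104.5 − 108.5 = -4
|e| > 1.5: x=34 (|e|=2), x=97 (|e|=6), x=106 (|e|=4) → 3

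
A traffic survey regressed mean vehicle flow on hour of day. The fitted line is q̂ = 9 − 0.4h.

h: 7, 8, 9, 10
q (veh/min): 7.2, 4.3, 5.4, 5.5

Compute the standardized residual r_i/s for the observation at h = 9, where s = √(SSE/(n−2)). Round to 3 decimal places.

0.000

h=7: q̂ = 9 − 0.4·7 = 6.2; r = 7.2 − 6.2 = 1
h=8: q̂ = 9 − 0.4·8 = 5.8; r = 4.3 − 5.8 = -1.5
h=9: q̂ = 9 − 0.4·9 = 5.4; r = 5.4 − 5.4 = 0
h=10: q̂ = 9 − 0.4·10 = 5; r = 5.5 − 5 = 0.5
SSE = 1 + 2.25 + 0 + 0.25 = 3.5
s = √(3.5/2) = 1.32288
r/s = 0 / 1.32288 = 0.000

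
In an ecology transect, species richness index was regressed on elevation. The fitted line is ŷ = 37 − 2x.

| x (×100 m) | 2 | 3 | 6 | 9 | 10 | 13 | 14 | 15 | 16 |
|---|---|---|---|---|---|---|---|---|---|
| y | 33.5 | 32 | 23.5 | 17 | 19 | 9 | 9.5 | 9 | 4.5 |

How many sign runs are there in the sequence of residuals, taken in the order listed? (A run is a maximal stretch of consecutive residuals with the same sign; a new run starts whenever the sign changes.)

x=2: ŷ = 37 − 2·2 = 33; e = 33.5 − 33 = 0.5
x=3: ŷ = 37 − 2·3 = 31; e = 32 − 31 = 1
x=6: ŷ = 37 − 2·6 = 25; e = 23.5 − 25 = -1.5
x=9: ŷ = 37 − 2·9 = 19; e = 17 − 19 = -2
x=10: ŷ = 37 − 2·10 = 17; e = 19 − 17 = 2
x=13: ŷ = 37 − 2·13 = 11; e = 9 − 11 = -2
x=14: ŷ = 37 − 2·14 = 9; e = 9.5 − 9 = 0.5
x=15: ŷ = 37 − 2·15 = 7; e = 9 − 7 = 2
x=16: ŷ = 37 − 2·16 = 5; e = 4.5 − 5 = -0.5
Signs: + + − − + − + + −
Runs: +×2, −×2, +×1, −×1, +×2, −×1 → 6

6 runs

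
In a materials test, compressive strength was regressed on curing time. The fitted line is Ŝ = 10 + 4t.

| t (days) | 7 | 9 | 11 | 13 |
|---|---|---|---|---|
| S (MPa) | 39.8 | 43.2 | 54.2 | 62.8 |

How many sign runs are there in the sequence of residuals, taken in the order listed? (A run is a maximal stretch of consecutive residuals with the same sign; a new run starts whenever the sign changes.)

t=7: Ŝ = 10 + 4·7 = 38; r = 39.8 − 38 = 1.8
t=9: Ŝ = 10 + 4·9 = 46; r = 43.2 − 46 = -2.8
t=11: Ŝ = 10 + 4·11 = 54; r = 54.2 − 54 = 0.2
t=13: Ŝ = 10 + 4·13 = 62; r = 62.8 − 62 = 0.8
Signs: + − + +
Runs: +×1, −×1, +×2 → 3

3 runs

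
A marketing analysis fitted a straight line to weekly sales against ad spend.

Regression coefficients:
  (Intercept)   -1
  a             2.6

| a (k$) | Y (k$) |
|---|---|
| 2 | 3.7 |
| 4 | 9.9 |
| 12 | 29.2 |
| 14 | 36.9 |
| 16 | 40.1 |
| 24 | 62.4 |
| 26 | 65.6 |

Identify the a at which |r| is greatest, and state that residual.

a=2: Ŷ = -1 + 2.6·2 = 4.2; r = 3.7 − 4.2 = -0.5
a=4: Ŷ = -1 + 2.6·4 = 9.4; r = 9.9 − 9.4 = 0.5
a=12: Ŷ = -1 + 2.6·12 = 30.2; r = 29.2 − 30.2 = -1
a=14: Ŷ = -1 + 2.6·14 = 35.4; r = 36.9 − 35.4 = 1.5
a=16: Ŷ = -1 + 2.6·16 = 40.6; r = 40.1 − 40.6 = -0.5
a=24: Ŷ = -1 + 2.6·24 = 61.4; r = 62.4 − 61.4 = 1
a=26: Ŷ = -1 + 2.6·26 = 66.6; r = 65.6 − 66.6 = -1
Largest |r| is 1.5 at a = 14, residual 1.5.

a = 14, r = 1.5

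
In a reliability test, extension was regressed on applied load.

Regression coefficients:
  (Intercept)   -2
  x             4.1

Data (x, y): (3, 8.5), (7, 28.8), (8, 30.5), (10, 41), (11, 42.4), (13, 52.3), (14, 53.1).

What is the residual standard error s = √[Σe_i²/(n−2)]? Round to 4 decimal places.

x=3: ŷ = -2 + 4.1·3 = 10.3; e = 8.5 − 10.3 = -1.8
x=7: ŷ = -2 + 4.1·7 = 26.7; e = 28.8 − 26.7 = 2.1
x=8: ŷ = -2 + 4.1·8 = 30.8; e = 30.5 − 30.8 = -0.3
x=10: ŷ = -2 + 4.1·10 = 39; e = 41 − 39 = 2
x=11: ŷ = -2 + 4.1·11 = 43.1; e = 42.4 − 43.1 = -0.7
x=13: ŷ = -2 + 4.1·13 = 51.3; e = 52.3 − 51.3 = 1
x=14: ŷ = -2 + 4.1·14 = 55.4; e = 53.1 − 55.4 = -2.3
SSE = 3.24 + 4.41 + 0.09 + 4 + 0.49 + 1 + 5.29 = 18.52
s = √(18.52/5) = √3.704 ≈ 1.9246

s = 1.9246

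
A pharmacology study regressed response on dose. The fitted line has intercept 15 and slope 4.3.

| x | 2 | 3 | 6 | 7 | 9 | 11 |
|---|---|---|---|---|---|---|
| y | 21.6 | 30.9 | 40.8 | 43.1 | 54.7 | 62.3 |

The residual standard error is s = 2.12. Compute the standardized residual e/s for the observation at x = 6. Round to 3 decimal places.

ŷ = 15 + 4.3·6 = 40.8
e = 40.8 − 40.8 = 0
e/s = 0 / 2.12 = 0.000

0.000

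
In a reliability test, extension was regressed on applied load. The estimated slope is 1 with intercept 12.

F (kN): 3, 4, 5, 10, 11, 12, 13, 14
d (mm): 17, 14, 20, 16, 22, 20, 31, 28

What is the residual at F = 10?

r = -6

d̂ = 12 + 10 = 22
r = 16 − 22 = -6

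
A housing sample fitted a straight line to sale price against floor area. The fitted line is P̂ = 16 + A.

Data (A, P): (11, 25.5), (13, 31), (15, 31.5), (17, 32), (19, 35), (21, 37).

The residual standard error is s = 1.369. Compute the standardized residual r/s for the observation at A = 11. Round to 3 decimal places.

P̂ = 16 + 11 = 27
r = 25.5 − 27 = -1.5
r/s = -1.5 / 1.369 = -1.096

-1.096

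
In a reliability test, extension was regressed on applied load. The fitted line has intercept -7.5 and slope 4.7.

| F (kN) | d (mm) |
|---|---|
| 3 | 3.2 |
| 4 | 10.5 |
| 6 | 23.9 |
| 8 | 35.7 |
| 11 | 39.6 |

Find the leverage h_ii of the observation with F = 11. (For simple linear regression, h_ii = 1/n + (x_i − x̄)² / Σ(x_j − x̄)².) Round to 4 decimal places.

F̄ = (3 + 4 + 6 + 8 + 11)/5 = 6.4
Σ(F − F̄)² = 11.56 + 5.76 + 0.16 + 2.56 + 21.16 = 41.2
h = 1/5 + (4.6)²/41.2 = 0.2 + 0.513592 = 0.7136

h = 0.7136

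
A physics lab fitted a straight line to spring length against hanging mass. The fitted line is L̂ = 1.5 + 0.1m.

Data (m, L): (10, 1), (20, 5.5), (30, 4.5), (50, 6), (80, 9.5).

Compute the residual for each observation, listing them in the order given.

m=10: L̂ = 1.5 + 0.1·10 = 2.5; e = 1 − 2.5 = -1.5
m=20: L̂ = 1.5 + 0.1·20 = 3.5; e = 5.5 − 3.5 = 2
m=30: L̂ = 1.5 + 0.1·30 = 4.5; e = 4.5 − 4.5 = 0
m=50: L̂ = 1.5 + 0.1·50 = 6.5; e = 6 − 6.5 = -0.5
m=80: L̂ = 1.5 + 0.1·80 = 9.5; e = 9.5 − 9.5 = 0

-1.5, 2, 0, -0.5, 0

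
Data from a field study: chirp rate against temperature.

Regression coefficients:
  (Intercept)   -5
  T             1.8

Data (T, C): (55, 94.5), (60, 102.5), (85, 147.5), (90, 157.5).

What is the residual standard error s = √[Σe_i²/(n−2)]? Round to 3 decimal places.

s = 0.707

T=55: ŷ = -5 + 1.8·55 = 94; e = 94.5 − 94 = 0.5
T=60: ŷ = -5 + 1.8·60 = 103; e = 102.5 − 103 = -0.5
T=85: ŷ = -5 + 1.8·85 = 148; e = 147.5 − 148 = -0.5
T=90: ŷ = -5 + 1.8·90 = 157; e = 157.5 − 157 = 0.5
SSE = 0.25 + 0.25 + 0.25 + 0.25 = 1
s = √(1/2) = √0.5 ≈ 0.707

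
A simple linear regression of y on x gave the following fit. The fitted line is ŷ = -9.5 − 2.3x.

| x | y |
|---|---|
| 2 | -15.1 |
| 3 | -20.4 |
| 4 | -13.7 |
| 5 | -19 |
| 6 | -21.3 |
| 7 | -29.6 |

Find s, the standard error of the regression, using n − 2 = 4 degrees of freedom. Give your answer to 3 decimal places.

x=2: ŷ = -9.5 − 2.3·2 = -14.1; e = -15.1 − (-14.1) = -1
x=3: ŷ = -9.5 − 2.3·3 = -16.4; e = -20.4 − (-16.4) = -4
x=4: ŷ = -9.5 − 2.3·4 = -18.7; e = -13.7 − (-18.7) = 5
x=5: ŷ = -9.5 − 2.3·5 = -21; e = -19 − (-21) = 2
x=6: ŷ = -9.5 − 2.3·6 = -23.3; e = -21.3 − (-23.3) = 2
x=7: ŷ = -9.5 − 2.3·7 = -25.6; e = -29.6 − (-25.6) = -4
SSE = 1 + 16 + 25 + 4 + 4 + 16 = 66
s = √(66/4) = √16.5 ≈ 4.062

s = 4.062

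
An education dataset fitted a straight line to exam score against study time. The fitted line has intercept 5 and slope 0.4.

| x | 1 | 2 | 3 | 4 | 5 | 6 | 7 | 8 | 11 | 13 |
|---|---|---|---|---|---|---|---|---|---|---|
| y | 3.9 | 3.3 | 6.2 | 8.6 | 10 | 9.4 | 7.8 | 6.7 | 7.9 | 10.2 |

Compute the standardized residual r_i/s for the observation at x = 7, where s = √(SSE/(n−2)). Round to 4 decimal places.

x=1: ŷ = 5 + 0.4·1 = 5.4; r = 3.9 − 5.4 = -1.5
x=2: ŷ = 5 + 0.4·2 = 5.8; r = 3.3 − 5.8 = -2.5
x=3: ŷ = 5 + 0.4·3 = 6.2; r = 6.2 − 6.2 = 0
x=4: ŷ = 5 + 0.4·4 = 6.6; r = 8.6 − 6.6 = 2
x=5: ŷ = 5 + 0.4·5 = 7; r = 10 − 7 = 3
x=6: ŷ = 5 + 0.4·6 = 7.4; r = 9.4 − 7.4 = 2
x=7: ŷ = 5 + 0.4·7 = 7.8; r = 7.8 − 7.8 = 0
x=8: ŷ = 5 + 0.4·8 = 8.2; r = 6.7 − 8.2 = -1.5
x=11: ŷ = 5 + 0.4·11 = 9.4; r = 7.9 − 9.4 = -1.5
x=13: ŷ = 5 + 0.4·13 = 10.2; r = 10.2 − 10.2 = 0
SSE = 2.25 + 6.25 + 0 + 4 + 9 + 4 + 0 + 2.25 + 2.25 + 0 = 30
s = √(30/8) = 1.93649
r/s = 0 / 1.93649 = 0.0000

0.0000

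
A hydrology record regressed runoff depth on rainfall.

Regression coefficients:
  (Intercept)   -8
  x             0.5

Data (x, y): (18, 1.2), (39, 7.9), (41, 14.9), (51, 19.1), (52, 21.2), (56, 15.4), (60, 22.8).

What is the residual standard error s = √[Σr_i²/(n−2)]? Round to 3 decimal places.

s = 3.267

x=18: ŷ = -8 + 0.5·18 = 1; r = 1.2 − 1 = 0.2
x=39: ŷ = -8 + 0.5·39 = 11.5; r = 7.9 − 11.5 = -3.6
x=41: ŷ = -8 + 0.5·41 = 12.5; r = 14.9 − 12.5 = 2.4
x=51: ŷ = -8 + 0.5·51 = 17.5; r = 19.1 − 17.5 = 1.6
x=52: ŷ = -8 + 0.5·52 = 18; r = 21.2 − 18 = 3.2
x=56: ŷ = -8 + 0.5·56 = 20; r = 15.4 − 20 = -4.6
x=60: ŷ = -8 + 0.5·60 = 22; r = 22.8 − 22 = 0.8
SSE = 0.04 + 12.96 + 5.76 + 2.56 + 10.24 + 21.16 + 0.64 = 53.36
s = √(53.36/5) = √10.672 ≈ 3.267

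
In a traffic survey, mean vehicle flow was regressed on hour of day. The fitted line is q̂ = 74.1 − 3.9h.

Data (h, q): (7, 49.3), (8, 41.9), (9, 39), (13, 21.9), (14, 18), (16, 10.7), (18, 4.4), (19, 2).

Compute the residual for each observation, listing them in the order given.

h=7: q̂ = 74.1 − 3.9·7 = 46.8; e = 49.3 − 46.8 = 2.5
h=8: q̂ = 74.1 − 3.9·8 = 42.9; e = 41.9 − 42.9 = -1
h=9: q̂ = 74.1 − 3.9·9 = 39; e = 39 − 39 = 0
h=13: q̂ = 74.1 − 3.9·13 = 23.4; e = 21.9 − 23.4 = -1.5
h=14: q̂ = 74.1 − 3.9·14 = 19.5; e = 18 − 19.5 = -1.5
h=16: q̂ = 74.1 − 3.9·16 = 11.7; e = 10.7 − 11.7 = -1
h=18: q̂ = 74.1 − 3.9·18 = 3.9; e = 4.4 − 3.9 = 0.5
h=19: q̂ = 74.1 − 3.9·19 = 0; e = 2 − 0 = 2

2.5, -1, 0, -1.5, -1.5, -1, 0.5, 2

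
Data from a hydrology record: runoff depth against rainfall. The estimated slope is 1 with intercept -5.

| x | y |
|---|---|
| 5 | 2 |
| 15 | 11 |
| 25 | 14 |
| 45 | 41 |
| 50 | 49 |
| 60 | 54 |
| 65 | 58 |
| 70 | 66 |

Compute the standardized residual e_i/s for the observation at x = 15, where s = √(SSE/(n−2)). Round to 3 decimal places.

0.306

x=5: ŷ = -5 + 5 = 0; e = 2 − 0 = 2
x=15: ŷ = -5 + 15 = 10; e = 11 − 10 = 1
x=25: ŷ = -5 + 25 = 20; e = 14 − 20 = -6
x=45: ŷ = -5 + 45 = 40; e = 41 − 40 = 1
x=50: ŷ = -5 + 50 = 45; e = 49 − 45 = 4
x=60: ŷ = -5 + 60 = 55; e = 54 − 55 = -1
x=65: ŷ = -5 + 65 = 60; e = 58 − 60 = -2
x=70: ŷ = -5 + 70 = 65; e = 66 − 65 = 1
SSE = 4 + 1 + 36 + 1 + 16 + 1 + 4 + 1 = 64
s = √(64/6) = 3.26599
e/s = 1 / 3.26599 = 0.306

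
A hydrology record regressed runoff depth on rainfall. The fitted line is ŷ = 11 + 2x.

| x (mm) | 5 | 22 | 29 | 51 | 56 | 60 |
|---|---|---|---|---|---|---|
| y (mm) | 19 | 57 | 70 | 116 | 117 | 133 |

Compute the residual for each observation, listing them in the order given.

x=5: ŷ = 11 + 2·5 = 21; r = 19 − 21 = -2
x=22: ŷ = 11 + 2·22 = 55; r = 57 − 55 = 2
x=29: ŷ = 11 + 2·29 = 69; r = 70 − 69 = 1
x=51: ŷ = 11 + 2·51 = 113; r = 116 − 113 = 3
x=56: ŷ = 11 + 2·56 = 123; r = 117 − 123 = -6
x=60: ŷ = 11 + 2·60 = 131; r = 133 − 131 = 2

-2, 2, 1, 3, -6, 2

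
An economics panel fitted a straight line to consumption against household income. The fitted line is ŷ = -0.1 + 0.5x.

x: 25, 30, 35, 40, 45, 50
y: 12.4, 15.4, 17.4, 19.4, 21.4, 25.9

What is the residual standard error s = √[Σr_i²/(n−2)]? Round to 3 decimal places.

x=25: ŷ = -0.1 + 0.5·25 = 12.4; r = 12.4 − 12.4 = 0
x=30: ŷ = -0.1 + 0.5·30 = 14.9; r = 15.4 − 14.9 = 0.5
x=35: ŷ = -0.1 + 0.5·35 = 17.4; r = 17.4 − 17.4 = 0
x=40: ŷ = -0.1 + 0.5·40 = 19.9; r = 19.4 − 19.9 = -0.5
x=45: ŷ = -0.1 + 0.5·45 = 22.4; r = 21.4 − 22.4 = -1
x=50: ŷ = -0.1 + 0.5·50 = 24.9; r = 25.9 − 24.9 = 1
SSE = 0 + 0.25 + 0 + 0.25 + 1 + 1 = 2.5
s = √(2.5/4) = √0.625 ≈ 0.791

s = 0.791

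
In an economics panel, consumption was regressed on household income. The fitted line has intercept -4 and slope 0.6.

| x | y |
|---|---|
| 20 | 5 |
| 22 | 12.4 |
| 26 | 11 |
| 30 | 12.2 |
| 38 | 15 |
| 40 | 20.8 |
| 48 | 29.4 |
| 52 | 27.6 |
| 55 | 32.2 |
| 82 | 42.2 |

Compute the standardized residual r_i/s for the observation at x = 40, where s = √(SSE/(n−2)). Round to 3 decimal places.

0.255

x=20: ŷ = -4 + 0.6·20 = 8; r = 5 − 8 = -3
x=22: ŷ = -4 + 0.6·22 = 9.2; r = 12.4 − 9.2 = 3.2
x=26: ŷ = -4 + 0.6·26 = 11.6; r = 11 − 11.6 = -0.6
x=30: ŷ = -4 + 0.6·30 = 14; r = 12.2 − 14 = -1.8
x=38: ŷ = -4 + 0.6·38 = 18.8; r = 15 − 18.8 = -3.8
x=40: ŷ = -4 + 0.6·40 = 20; r = 20.8 − 20 = 0.8
x=48: ŷ = -4 + 0.6·48 = 24.8; r = 29.4 − 24.8 = 4.6
x=52: ŷ = -4 + 0.6·52 = 27.2; r = 27.6 − 27.2 = 0.4
x=55: ŷ = -4 + 0.6·55 = 29; r = 32.2 − 29 = 3.2
x=82: ŷ = -4 + 0.6·82 = 45.2; r = 42.2 − 45.2 = -3
SSE = 9 + 10.24 + 0.36 + 3.24 + 14.44 + 0.64 + 21.16 + 0.16 + 10.24 + 9 = 78.48
s = √(78.48/8) = 3.13209
r/s = 0.8 / 3.13209 = 0.255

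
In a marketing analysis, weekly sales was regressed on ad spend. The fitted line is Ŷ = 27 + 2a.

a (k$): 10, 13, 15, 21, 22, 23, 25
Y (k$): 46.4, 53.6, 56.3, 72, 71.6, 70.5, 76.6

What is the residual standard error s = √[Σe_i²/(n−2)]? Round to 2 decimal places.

s = 1.84

a=10: Ŷ = 27 + 2·10 = 47; e = 46.4 − 47 = -0.6
a=13: Ŷ = 27 + 2·13 = 53; e = 53.6 − 53 = 0.6
a=15: Ŷ = 27 + 2·15 = 57; e = 56.3 − 57 = -0.7
a=21: Ŷ = 27 + 2·21 = 69; e = 72 − 69 = 3
a=22: Ŷ = 27 + 2·22 = 71; e = 71.6 − 71 = 0.6
a=23: Ŷ = 27 + 2·23 = 73; e = 70.5 − 73 = -2.5
a=25: Ŷ = 27 + 2·25 = 77; e = 76.6 − 77 = -0.4
SSE = 0.36 + 0.36 + 0.49 + 9 + 0.36 + 6.25 + 0.16 = 16.98
s = √(16.98/5) = √3.396 ≈ 1.84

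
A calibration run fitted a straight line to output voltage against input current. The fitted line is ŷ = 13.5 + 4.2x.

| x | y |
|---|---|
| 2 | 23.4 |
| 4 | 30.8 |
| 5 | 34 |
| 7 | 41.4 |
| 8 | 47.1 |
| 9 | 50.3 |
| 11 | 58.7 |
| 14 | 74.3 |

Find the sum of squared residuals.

SSE = 11

x=2: ŷ = 13.5 + 4.2·2 = 21.9; e = 23.4 − 21.9 = 1.5
x=4: ŷ = 13.5 + 4.2·4 = 30.3; e = 30.8 − 30.3 = 0.5
x=5: ŷ = 13.5 + 4.2·5 = 34.5; e = 34 − 34.5 = -0.5
x=7: ŷ = 13.5 + 4.2·7 = 42.9; e = 41.4 − 42.9 = -1.5
x=8: ŷ = 13.5 + 4.2·8 = 47.1; e = 47.1 − 47.1 = 0
x=9: ŷ = 13.5 + 4.2·9 = 51.3; e = 50.3 − 51.3 = -1
x=11: ŷ = 13.5 + 4.2·11 = 59.7; e = 58.7 − 59.7 = -1
x=14: ŷ = 13.5 + 4.2·14 = 72.3; e = 74.3 − 72.3 = 2
SSE = 2.25 + 0.25 + 0.25 + 2.25 + 0 + 1 + 1 + 4 = 11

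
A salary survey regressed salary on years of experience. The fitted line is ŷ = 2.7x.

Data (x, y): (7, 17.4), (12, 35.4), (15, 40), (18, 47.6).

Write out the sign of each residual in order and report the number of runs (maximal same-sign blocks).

3 runs

x=7: ŷ = 2.7·7 = 18.9; e = 17.4 − 18.9 = -1.5
x=12: ŷ = 2.7·12 = 32.4; e = 35.4 − 32.4 = 3
x=15: ŷ = 2.7·15 = 40.5; e = 40 − 40.5 = -0.5
x=18: ŷ = 2.7·18 = 48.6; e = 47.6 − 48.6 = -1
Signs: − + − −
Runs: −×1, +×1, −×2 → 3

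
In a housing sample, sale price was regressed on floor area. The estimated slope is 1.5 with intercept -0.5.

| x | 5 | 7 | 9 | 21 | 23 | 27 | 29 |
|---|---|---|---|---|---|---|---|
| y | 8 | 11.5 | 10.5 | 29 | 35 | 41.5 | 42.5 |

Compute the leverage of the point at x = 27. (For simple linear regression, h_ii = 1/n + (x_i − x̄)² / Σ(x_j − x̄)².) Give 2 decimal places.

x̄ = (5 + 7 + 9 + 21 + 23 + 27 + 29)/7 = 17.2857
Σ(x − x̄)² = 150.939 + 105.796 + 68.6531 + 13.7959 + 32.6531 + 94.3673 + 137.224 = 603.429
h = 1/7 + (9.71429)²/603.429 = 0.142857 + 0.156385 = 0.30

h = 0.30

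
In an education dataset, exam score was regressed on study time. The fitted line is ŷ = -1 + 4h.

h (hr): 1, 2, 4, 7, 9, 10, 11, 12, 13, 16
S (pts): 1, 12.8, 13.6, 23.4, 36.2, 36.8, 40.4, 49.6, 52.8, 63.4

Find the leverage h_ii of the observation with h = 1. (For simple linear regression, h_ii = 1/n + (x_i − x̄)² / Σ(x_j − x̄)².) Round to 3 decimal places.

h = 0.357

h̄ = (1 + 2 + 4 + 7 + 9 + 10 + 11 + 12 + 13 + 16)/10 = 8.5
Σ(h − h̄)² = 56.25 + 42.25 + 20.25 + 2.25 + 0.25 + 2.25 + 6.25 + 12.25 + 20.25 + 56.25 = 218.5
h = 1/10 + (-7.5)²/218.5 = 0.1 + 0.257437 = 0.357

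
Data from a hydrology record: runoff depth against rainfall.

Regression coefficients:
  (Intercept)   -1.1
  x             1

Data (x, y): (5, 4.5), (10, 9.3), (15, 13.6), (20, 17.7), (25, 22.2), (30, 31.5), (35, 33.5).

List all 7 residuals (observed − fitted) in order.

0.6, 0.4, -0.3, -1.2, -1.7, 2.6, -0.4

x=5: ŷ = -1.1 + 5 = 3.9; e = 4.5 − 3.9 = 0.6
x=10: ŷ = -1.1 + 10 = 8.9; e = 9.3 − 8.9 = 0.4
x=15: ŷ = -1.1 + 15 = 13.9; e = 13.6 − 13.9 = -0.3
x=20: ŷ = -1.1 + 20 = 18.9; e = 17.7 − 18.9 = -1.2
x=25: ŷ = -1.1 + 25 = 23.9; e = 22.2 − 23.9 = -1.7
x=30: ŷ = -1.1 + 30 = 28.9; e = 31.5 − 28.9 = 2.6
x=35: ŷ = -1.1 + 35 = 33.9; e = 33.5 − 33.9 = -0.4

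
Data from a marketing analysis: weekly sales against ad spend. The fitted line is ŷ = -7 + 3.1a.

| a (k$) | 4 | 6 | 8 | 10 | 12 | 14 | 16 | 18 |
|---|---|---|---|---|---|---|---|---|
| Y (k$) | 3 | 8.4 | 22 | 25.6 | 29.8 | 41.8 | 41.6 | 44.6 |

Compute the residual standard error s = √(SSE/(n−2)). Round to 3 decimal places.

s = 3.745

a=4: ŷ = -7 + 3.1·4 = 5.4; r = 3 − 5.4 = -2.4
a=6: ŷ = -7 + 3.1·6 = 11.6; r = 8.4 − 11.6 = -3.2
a=8: ŷ = -7 + 3.1·8 = 17.8; r = 22 − 17.8 = 4.2
a=10: ŷ = -7 + 3.1·10 = 24; r = 25.6 − 24 = 1.6
a=12: ŷ = -7 + 3.1·12 = 30.2; r = 29.8 − 30.2 = -0.4
a=14: ŷ = -7 + 3.1·14 = 36.4; r = 41.8 − 36.4 = 5.4
a=16: ŷ = -7 + 3.1·16 = 42.6; r = 41.6 − 42.6 = -1
a=18: ŷ = -7 + 3.1·18 = 48.8; r = 44.6 − 48.8 = -4.2
SSE = 5.76 + 10.24 + 17.64 + 2.56 + 0.16 + 29.16 + 1 + 17.64 = 84.16
s = √(84.16/6) = √14.0267 ≈ 3.745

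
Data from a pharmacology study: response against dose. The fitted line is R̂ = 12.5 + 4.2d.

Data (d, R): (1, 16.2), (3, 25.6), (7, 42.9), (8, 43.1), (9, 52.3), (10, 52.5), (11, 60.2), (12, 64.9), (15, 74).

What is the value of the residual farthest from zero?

e = -3

d=1: R̂ = 12.5 + 4.2·1 = 16.7; e = 16.2 − 16.7 = -0.5
d=3: R̂ = 12.5 + 4.2·3 = 25.1; e = 25.6 − 25.1 = 0.5
d=7: R̂ = 12.5 + 4.2·7 = 41.9; e = 42.9 − 41.9 = 1
d=8: R̂ = 12.5 + 4.2·8 = 46.1; e = 43.1 − 46.1 = -3
d=9: R̂ = 12.5 + 4.2·9 = 50.3; e = 52.3 − 50.3 = 2
d=10: R̂ = 12.5 + 4.2·10 = 54.5; e = 52.5 − 54.5 = -2
d=11: R̂ = 12.5 + 4.2·11 = 58.7; e = 60.2 − 58.7 = 1.5
d=12: R̂ = 12.5 + 4.2·12 = 62.9; e = 64.9 − 62.9 = 2
d=15: R̂ = 12.5 + 4.2·15 = 75.5; e = 74 − 75.5 = -1.5
Largest |e| is 3 at d = 8, residual -3.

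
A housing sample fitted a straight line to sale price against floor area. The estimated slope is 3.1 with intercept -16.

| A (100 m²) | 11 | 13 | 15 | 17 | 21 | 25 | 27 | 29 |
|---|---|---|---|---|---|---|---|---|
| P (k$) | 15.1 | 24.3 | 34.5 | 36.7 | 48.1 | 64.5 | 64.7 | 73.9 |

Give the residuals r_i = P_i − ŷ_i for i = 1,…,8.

-3, 0, 4, 0, -1, 3, -3, 0

A=11: ŷ = -16 + 3.1·11 = 18.1; r = 15.1 − 18.1 = -3
A=13: ŷ = -16 + 3.1·13 = 24.3; r = 24.3 − 24.3 = 0
A=15: ŷ = -16 + 3.1·15 = 30.5; r = 34.5 − 30.5 = 4
A=17: ŷ = -16 + 3.1·17 = 36.7; r = 36.7 − 36.7 = 0
A=21: ŷ = -16 + 3.1·21 = 49.1; r = 48.1 − 49.1 = -1
A=25: ŷ = -16 + 3.1·25 = 61.5; r = 64.5 − 61.5 = 3
A=27: ŷ = -16 + 3.1·27 = 67.7; r = 64.7 − 67.7 = -3
A=29: ŷ = -16 + 3.1·29 = 73.9; r = 73.9 − 73.9 = 0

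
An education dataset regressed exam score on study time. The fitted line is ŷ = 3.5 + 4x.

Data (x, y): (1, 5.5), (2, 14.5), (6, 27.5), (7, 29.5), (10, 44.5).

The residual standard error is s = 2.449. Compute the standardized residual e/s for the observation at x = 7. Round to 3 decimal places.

ŷ = 3.5 + 4·7 = 31.5
e = 29.5 − 31.5 = -2
e/s = -2 / 2.449 = -0.817

-0.817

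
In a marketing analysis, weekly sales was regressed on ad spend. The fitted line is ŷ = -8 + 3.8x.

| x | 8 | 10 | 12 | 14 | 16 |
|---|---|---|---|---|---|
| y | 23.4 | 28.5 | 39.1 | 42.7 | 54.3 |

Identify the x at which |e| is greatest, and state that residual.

x=8: ŷ = -8 + 3.8·8 = 22.4; e = 23.4 − 22.4 = 1
x=10: ŷ = -8 + 3.8·10 = 30; e = 28.5 − 30 = -1.5
x=12: ŷ = -8 + 3.8·12 = 37.6; e = 39.1 − 37.6 = 1.5
x=14: ŷ = -8 + 3.8·14 = 45.2; e = 42.7 − 45.2 = -2.5
x=16: ŷ = -8 + 3.8·16 = 52.8; e = 54.3 − 52.8 = 1.5
Largest |e| is 2.5 at x = 14, residual -2.5.

x = 14, e = -2.5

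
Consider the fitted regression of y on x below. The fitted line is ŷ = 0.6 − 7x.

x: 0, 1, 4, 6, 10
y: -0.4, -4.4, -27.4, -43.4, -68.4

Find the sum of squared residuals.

x=0: ŷ = 0.6 − 7·0 = 0.6; e = -0.4 − 0.6 = -1
x=1: ŷ = 0.6 − 7·1 = -6.4; e = -4.4 − (-6.4) = 2
x=4: ŷ = 0.6 − 7·4 = -27.4; e = -27.4 − (-27.4) = 0
x=6: ŷ = 0.6 − 7·6 = -41.4; e = -43.4 − (-41.4) = -2
x=10: ŷ = 0.6 − 7·10 = -69.4; e = -68.4 − (-69.4) = 1
SSE = 1 + 4 + 0 + 4 + 1 = 10

SSE = 10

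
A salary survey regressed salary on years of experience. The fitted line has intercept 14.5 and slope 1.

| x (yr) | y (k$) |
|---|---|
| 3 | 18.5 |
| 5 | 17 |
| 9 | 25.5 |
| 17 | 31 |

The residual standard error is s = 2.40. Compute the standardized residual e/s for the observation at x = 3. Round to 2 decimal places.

ŷ = 14.5 + 3 = 17.5
e = 18.5 − 17.5 = 1
e/s = 1 / 2.40 = 0.42

0.42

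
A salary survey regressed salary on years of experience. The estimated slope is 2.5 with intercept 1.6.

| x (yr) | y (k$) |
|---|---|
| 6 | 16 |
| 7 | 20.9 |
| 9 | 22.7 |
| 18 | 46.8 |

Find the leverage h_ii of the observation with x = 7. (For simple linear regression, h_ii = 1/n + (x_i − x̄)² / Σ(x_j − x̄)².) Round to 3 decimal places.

h = 0.350

x̄ = (6 + 7 + 9 + 18)/4 = 10
Σ(x − x̄)² = 16 + 9 + 1 + 64 = 90
h = 1/4 + (-3)²/90 = 0.25 + 0.1 = 0.350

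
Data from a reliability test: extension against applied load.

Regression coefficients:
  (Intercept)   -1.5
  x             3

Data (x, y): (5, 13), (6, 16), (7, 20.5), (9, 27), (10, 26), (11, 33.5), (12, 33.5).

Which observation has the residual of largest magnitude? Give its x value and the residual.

x=5: ŷ = -1.5 + 3·5 = 13.5; e = 13 − 13.5 = -0.5
x=6: ŷ = -1.5 + 3·6 = 16.5; e = 16 − 16.5 = -0.5
x=7: ŷ = -1.5 + 3·7 = 19.5; e = 20.5 − 19.5 = 1
x=9: ŷ = -1.5 + 3·9 = 25.5; e = 27 − 25.5 = 1.5
x=10: ŷ = -1.5 + 3·10 = 28.5; e = 26 − 28.5 = -2.5
x=11: ŷ = -1.5 + 3·11 = 31.5; e = 33.5 − 31.5 = 2
x=12: ŷ = -1.5 + 3·12 = 34.5; e = 33.5 − 34.5 = -1
Largest |e| is 2.5 at x = 10, residual -2.5.

x = 10, e = -2.5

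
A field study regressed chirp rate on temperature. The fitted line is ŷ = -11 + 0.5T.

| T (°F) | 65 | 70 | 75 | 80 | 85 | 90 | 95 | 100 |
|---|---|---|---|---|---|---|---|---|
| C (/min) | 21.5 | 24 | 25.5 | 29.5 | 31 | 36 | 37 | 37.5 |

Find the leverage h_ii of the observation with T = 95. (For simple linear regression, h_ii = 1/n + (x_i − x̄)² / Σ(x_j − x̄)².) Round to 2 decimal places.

h = 0.27

T̄ = (65 + 70 + 75 + 80 + 85 + 90 + 95 + 100)/8 = 82.5
Σ(T − T̄)² = 306.25 + 156.25 + 56.25 + 6.25 + 6.25 + 56.25 + 156.25 + 306.25 = 1050
h = 1/8 + (12.5)²/1050 = 0.125 + 0.14881 = 0.27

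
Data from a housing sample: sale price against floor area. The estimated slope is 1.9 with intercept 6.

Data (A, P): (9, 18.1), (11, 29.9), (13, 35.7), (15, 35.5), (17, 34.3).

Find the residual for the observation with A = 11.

P̂ = 6 + 1.9·11 = 26.9
e = 29.9 − 26.9 = 3

e = 3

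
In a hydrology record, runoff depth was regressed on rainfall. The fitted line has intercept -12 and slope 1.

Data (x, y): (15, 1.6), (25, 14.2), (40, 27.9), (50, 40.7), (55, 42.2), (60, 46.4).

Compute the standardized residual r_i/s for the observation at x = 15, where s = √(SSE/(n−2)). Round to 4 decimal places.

x=15: ŷ = -12 + 15 = 3; r = 1.6 − 3 = -1.4
x=25: ŷ = -12 + 25 = 13; r = 14.2 − 13 = 1.2
x=40: ŷ = -12 + 40 = 28; r = 27.9 − 28 = -0.1
x=50: ŷ = -12 + 50 = 38; r = 40.7 − 38 = 2.7
x=55: ŷ = -12 + 55 = 43; r = 42.2 − 43 = -0.8
x=60: ŷ = -12 + 60 = 48; r = 46.4 − 48 = -1.6
SSE = 1.96 + 1.44 + 0.01 + 7.29 + 0.64 + 2.56 = 13.9
s = √(13.9/4) = 1.86414
r/s = -1.4 / 1.86414 = -0.7510

-0.7510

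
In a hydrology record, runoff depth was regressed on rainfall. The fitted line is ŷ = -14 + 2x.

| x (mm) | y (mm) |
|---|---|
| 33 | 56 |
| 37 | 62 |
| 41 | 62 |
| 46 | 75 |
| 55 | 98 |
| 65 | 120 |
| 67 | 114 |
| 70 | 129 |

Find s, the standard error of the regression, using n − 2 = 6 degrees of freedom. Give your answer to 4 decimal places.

x=33: ŷ = -14 + 2·33 = 52; e = 56 − 52 = 4
x=37: ŷ = -14 + 2·37 = 60; e = 62 − 60 = 2
x=41: ŷ = -14 + 2·41 = 68; e = 62 − 68 = -6
x=46: ŷ = -14 + 2·46 = 78; e = 75 − 78 = -3
x=55: ŷ = -14 + 2·55 = 96; e = 98 − 96 = 2
x=65: ŷ = -14 + 2·65 = 116; e = 120 − 116 = 4
x=67: ŷ = -14 + 2·67 = 120; e = 114 − 120 = -6
x=70: ŷ = -14 + 2·70 = 126; e = 129 − 126 = 3
SSE = 16 + 4 + 36 + 9 + 4 + 16 + 36 + 9 = 130
s = √(130/6) = √21.6667 ≈ 4.6547

s = 4.6547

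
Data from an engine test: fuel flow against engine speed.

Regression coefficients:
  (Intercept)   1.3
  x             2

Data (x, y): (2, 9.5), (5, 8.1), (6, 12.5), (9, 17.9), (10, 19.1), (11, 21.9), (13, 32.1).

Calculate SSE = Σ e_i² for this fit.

SSE = 60.32

x=2: ŷ = 1.3 + 2·2 = 5.3; e = 9.5 − 5.3 = 4.2
x=5: ŷ = 1.3 + 2·5 = 11.3; e = 8.1 − 11.3 = -3.2
x=6: ŷ = 1.3 + 2·6 = 13.3; e = 12.5 − 13.3 = -0.8
x=9: ŷ = 1.3 + 2·9 = 19.3; e = 17.9 − 19.3 = -1.4
x=10: ŷ = 1.3 + 2·10 = 21.3; e = 19.1 − 21.3 = -2.2
x=11: ŷ = 1.3 + 2·11 = 23.3; e = 21.9 − 23.3 = -1.4
x=13: ŷ = 1.3 + 2·13 = 27.3; e = 32.1 − 27.3 = 4.8
SSE = 17.64 + 10.24 + 0.64 + 1.96 + 4.84 + 1.96 + 23.04 = 60.32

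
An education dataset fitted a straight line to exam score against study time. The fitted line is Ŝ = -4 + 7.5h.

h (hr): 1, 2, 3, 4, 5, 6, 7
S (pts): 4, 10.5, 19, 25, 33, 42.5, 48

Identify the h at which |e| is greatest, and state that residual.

h = 6, e = 1.5

h=1: Ŝ = -4 + 7.5·1 = 3.5; e = 4 − 3.5 = 0.5
h=2: Ŝ = -4 + 7.5·2 = 11; e = 10.5 − 11 = -0.5
h=3: Ŝ = -4 + 7.5·3 = 18.5; e = 19 − 18.5 = 0.5
h=4: Ŝ = -4 + 7.5·4 = 26; e = 25 − 26 = -1
h=5: Ŝ = -4 + 7.5·5 = 33.5; e = 33 − 33.5 = -0.5
h=6: Ŝ = -4 + 7.5·6 = 41; e = 42.5 − 41 = 1.5
h=7: Ŝ = -4 + 7.5·7 = 48.5; e = 48 − 48.5 = -0.5
Largest |e| is 1.5 at h = 6, residual 1.5.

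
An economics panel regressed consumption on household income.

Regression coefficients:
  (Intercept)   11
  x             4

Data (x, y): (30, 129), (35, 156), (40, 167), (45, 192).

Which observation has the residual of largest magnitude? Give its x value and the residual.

x=30: ŷ = 11 + 4·30 = 131; r = 129 − 131 = -2
x=35: ŷ = 11 + 4·35 = 151; r = 156 − 151 = 5
x=40: ŷ = 11 + 4·40 = 171; r = 167 − 171 = -4
x=45: ŷ = 11 + 4·45 = 191; r = 192 − 191 = 1
Largest |r| is 5 at x = 35, residual 5.

x = 35, r = 5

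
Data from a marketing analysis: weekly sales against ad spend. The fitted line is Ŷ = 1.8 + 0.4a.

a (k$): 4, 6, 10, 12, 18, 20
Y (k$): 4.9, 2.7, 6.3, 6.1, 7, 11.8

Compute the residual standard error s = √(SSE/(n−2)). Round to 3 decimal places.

a=4: Ŷ = 1.8 + 0.4·4 = 3.4; e = 4.9 − 3.4 = 1.5
a=6: Ŷ = 1.8 + 0.4·6 = 4.2; e = 2.7 − 4.2 = -1.5
a=10: Ŷ = 1.8 + 0.4·10 = 5.8; e = 6.3 − 5.8 = 0.5
a=12: Ŷ = 1.8 + 0.4·12 = 6.6; e = 6.1 − 6.6 = -0.5
a=18: Ŷ = 1.8 + 0.4·18 = 9; e = 7 − 9 = -2
a=20: Ŷ = 1.8 + 0.4·20 = 9.8; e = 11.8 − 9.8 = 2
SSE = 2.25 + 2.25 + 0.25 + 0.25 + 4 + 4 = 13
s = √(13/4) = √3.25 ≈ 1.803

s = 1.803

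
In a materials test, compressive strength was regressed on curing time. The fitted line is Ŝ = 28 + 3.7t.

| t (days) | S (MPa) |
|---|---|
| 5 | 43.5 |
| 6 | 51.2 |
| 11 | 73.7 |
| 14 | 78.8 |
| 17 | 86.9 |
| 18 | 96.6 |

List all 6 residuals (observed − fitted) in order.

-3, 1, 5, -1, -4, 2

t=5: Ŝ = 28 + 3.7·5 = 46.5; r = 43.5 − 46.5 = -3
t=6: Ŝ = 28 + 3.7·6 = 50.2; r = 51.2 − 50.2 = 1
t=11: Ŝ = 28 + 3.7·11 = 68.7; r = 73.7 − 68.7 = 5
t=14: Ŝ = 28 + 3.7·14 = 79.8; r = 78.8 − 79.8 = -1
t=17: Ŝ = 28 + 3.7·17 = 90.9; r = 86.9 − 90.9 = -4
t=18: Ŝ = 28 + 3.7·18 = 94.6; r = 96.6 − 94.6 = 2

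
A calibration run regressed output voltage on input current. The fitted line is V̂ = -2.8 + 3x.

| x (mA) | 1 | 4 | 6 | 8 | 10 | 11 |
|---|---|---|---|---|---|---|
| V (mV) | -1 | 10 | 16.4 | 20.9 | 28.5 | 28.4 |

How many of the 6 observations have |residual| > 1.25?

2

x=1: V̂ = -2.8 + 3·1 = 0.2; e = -1 − 0.2 = -1.2
x=4: V̂ = -2.8 + 3·4 = 9.2; e = 10 − 9.2 = 0.8
x=6: V̂ = -2.8 + 3·6 = 15.2; e = 16.4 − 15.2 = 1.2
x=8: V̂ = -2.8 + 3·8 = 21.2; e = 20.9 − 21.2 = -0.3
x=10: V̂ = -2.8 + 3·10 = 27.2; e = 28.5 − 27.2 = 1.3
x=11: V̂ = -2.8 + 3·11 = 30.2; e = 28.4 − 30.2 = -1.8
|e| > 1.25: x=10 (|e|=1.3), x=11 (|e|=1.8) → 2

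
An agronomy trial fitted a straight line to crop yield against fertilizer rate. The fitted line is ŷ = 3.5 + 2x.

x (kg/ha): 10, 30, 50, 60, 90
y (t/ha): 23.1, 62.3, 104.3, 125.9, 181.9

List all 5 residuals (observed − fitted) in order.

x=10: ŷ = 3.5 + 2·10 = 23.5; e = 23.1 − 23.5 = -0.4
x=30: ŷ = 3.5 + 2·30 = 63.5; e = 62.3 − 63.5 = -1.2
x=50: ŷ = 3.5 + 2·50 = 103.5; e = 104.3 − 103.5 = 0.8
x=60: ŷ = 3.5 + 2·60 = 123.5; e = 125.9 − 123.5 = 2.4
x=90: ŷ = 3.5 + 2·90 = 183.5; e = 181.9 − 183.5 = -1.6

-0.4, -1.2, 0.8, 2.4, -1.6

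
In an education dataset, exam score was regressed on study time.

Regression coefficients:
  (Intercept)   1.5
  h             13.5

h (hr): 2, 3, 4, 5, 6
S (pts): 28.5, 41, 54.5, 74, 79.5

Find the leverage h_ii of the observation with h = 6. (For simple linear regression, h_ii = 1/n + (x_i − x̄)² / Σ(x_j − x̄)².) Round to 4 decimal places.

h = 0.6000

h̄ = (2 + 3 + 4 + 5 + 6)/5 = 4
Σ(h − h̄)² = 4 + 1 + 0 + 1 + 4 = 10
h = 1/5 + (2)²/10 = 0.2 + 0.4 = 0.6000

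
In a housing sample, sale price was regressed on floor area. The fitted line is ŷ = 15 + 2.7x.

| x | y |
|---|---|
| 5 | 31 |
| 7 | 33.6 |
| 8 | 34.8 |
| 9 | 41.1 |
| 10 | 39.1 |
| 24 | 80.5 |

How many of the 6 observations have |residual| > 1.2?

4

x=5: ŷ = 15 + 2.7·5 = 28.5; r = 31 − 28.5 = 2.5
x=7: ŷ = 15 + 2.7·7 = 33.9; r = 33.6 − 33.9 = -0.3
x=8: ŷ = 15 + 2.7·8 = 36.6; r = 34.8 − 36.6 = -1.8
x=9: ŷ = 15 + 2.7·9 = 39.3; r = 41.1 − 39.3 = 1.8
x=10: ŷ = 15 + 2.7·10 = 42; r = 39.1 − 42 = -2.9
x=24: ŷ = 15 + 2.7·24 = 79.8; r = 80.5 − 79.8 = 0.7
|r| > 1.2: x=5 (|r|=2.5), x=8 (|r|=1.8), x=9 (|r|=1.8), x=10 (|r|=2.9) → 4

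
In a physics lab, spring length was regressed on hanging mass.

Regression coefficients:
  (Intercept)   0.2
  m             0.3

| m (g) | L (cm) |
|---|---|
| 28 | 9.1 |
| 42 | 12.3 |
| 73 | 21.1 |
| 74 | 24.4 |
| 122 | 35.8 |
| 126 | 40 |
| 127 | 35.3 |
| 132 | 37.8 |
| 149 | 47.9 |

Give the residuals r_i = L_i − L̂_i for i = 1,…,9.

0.5, -0.5, -1, 2, -1, 2, -3, -2, 3

m=28: L̂ = 0.2 + 0.3·28 = 8.6; r = 9.1 − 8.6 = 0.5
m=42: L̂ = 0.2 + 0.3·42 = 12.8; r = 12.3 − 12.8 = -0.5
m=73: L̂ = 0.2 + 0.3·73 = 22.1; r = 21.1 − 22.1 = -1
m=74: L̂ = 0.2 + 0.3·74 = 22.4; r = 24.4 − 22.4 = 2
m=122: L̂ = 0.2 + 0.3·122 = 36.8; r = 35.8 − 36.8 = -1
m=126: L̂ = 0.2 + 0.3·126 = 38; r = 40 − 38 = 2
m=127: L̂ = 0.2 + 0.3·127 = 38.3; r = 35.3 − 38.3 = -3
m=132: L̂ = 0.2 + 0.3·132 = 39.8; r = 37.8 − 39.8 = -2
m=149: L̂ = 0.2 + 0.3·149 = 44.9; r = 47.9 − 44.9 = 3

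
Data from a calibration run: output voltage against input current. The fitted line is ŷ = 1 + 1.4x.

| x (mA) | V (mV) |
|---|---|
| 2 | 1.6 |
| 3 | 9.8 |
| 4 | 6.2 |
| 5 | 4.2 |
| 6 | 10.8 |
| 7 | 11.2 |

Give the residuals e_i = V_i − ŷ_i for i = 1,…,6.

x=2: ŷ = 1 + 1.4·2 = 3.8; e = 1.6 − 3.8 = -2.2
x=3: ŷ = 1 + 1.4·3 = 5.2; e = 9.8 − 5.2 = 4.6
x=4: ŷ = 1 + 1.4·4 = 6.6; e = 6.2 − 6.6 = -0.4
x=5: ŷ = 1 + 1.4·5 = 8; e = 4.2 − 8 = -3.8
x=6: ŷ = 1 + 1.4·6 = 9.4; e = 10.8 − 9.4 = 1.4
x=7: ŷ = 1 + 1.4·7 = 10.8; e = 11.2 − 10.8 = 0.4

-2.2, 4.6, -0.4, -3.8, 1.4, 0.4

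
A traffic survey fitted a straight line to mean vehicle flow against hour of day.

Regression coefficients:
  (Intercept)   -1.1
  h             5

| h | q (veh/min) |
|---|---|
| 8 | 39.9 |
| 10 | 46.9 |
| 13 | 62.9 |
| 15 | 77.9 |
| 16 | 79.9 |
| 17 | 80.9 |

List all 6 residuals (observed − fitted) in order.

h=8: q̂ = -1.1 + 5·8 = 38.9; r = 39.9 − 38.9 = 1
h=10: q̂ = -1.1 + 5·10 = 48.9; r = 46.9 − 48.9 = -2
h=13: q̂ = -1.1 + 5·13 = 63.9; r = 62.9 − 63.9 = -1
h=15: q̂ = -1.1 + 5·15 = 73.9; r = 77.9 − 73.9 = 4
h=16: q̂ = -1.1 + 5·16 = 78.9; r = 79.9 − 78.9 = 1
h=17: q̂ = -1.1 + 5·17 = 83.9; r = 80.9 − 83.9 = -3

1, -2, -1, 4, 1, -3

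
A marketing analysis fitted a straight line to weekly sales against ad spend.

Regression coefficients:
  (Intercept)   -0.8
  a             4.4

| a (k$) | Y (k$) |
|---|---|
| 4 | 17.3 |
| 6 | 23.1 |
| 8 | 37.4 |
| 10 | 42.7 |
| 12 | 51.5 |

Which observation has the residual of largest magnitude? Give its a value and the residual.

a = 8, r = 3

a=4: ŷ = -0.8 + 4.4·4 = 16.8; r = 17.3 − 16.8 = 0.5
a=6: ŷ = -0.8 + 4.4·6 = 25.6; r = 23.1 − 25.6 = -2.5
a=8: ŷ = -0.8 + 4.4·8 = 34.4; r = 37.4 − 34.4 = 3
a=10: ŷ = -0.8 + 4.4·10 = 43.2; r = 42.7 − 43.2 = -0.5
a=12: ŷ = -0.8 + 4.4·12 = 52; r = 51.5 − 52 = -0.5
Largest |r| is 3 at a = 8, residual 3.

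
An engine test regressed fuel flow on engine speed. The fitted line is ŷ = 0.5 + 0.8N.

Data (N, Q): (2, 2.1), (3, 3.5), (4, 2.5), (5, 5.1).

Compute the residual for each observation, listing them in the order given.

N=2: ŷ = 0.5 + 0.8·2 = 2.1; e = 2.1 − 2.1 = 0
N=3: ŷ = 0.5 + 0.8·3 = 2.9; e = 3.5 − 2.9 = 0.6
N=4: ŷ = 0.5 + 0.8·4 = 3.7; e = 2.5 − 3.7 = -1.2
N=5: ŷ = 0.5 + 0.8·5 = 4.5; e = 5.1 − 4.5 = 0.6

0, 0.6, -1.2, 0.6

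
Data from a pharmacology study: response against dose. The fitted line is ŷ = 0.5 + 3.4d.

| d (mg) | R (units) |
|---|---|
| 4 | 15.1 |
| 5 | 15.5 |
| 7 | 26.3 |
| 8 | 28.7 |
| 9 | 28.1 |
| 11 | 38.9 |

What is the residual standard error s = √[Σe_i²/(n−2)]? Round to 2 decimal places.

d=4: ŷ = 0.5 + 3.4·4 = 14.1; e = 15.1 − 14.1 = 1
d=5: ŷ = 0.5 + 3.4·5 = 17.5; e = 15.5 − 17.5 = -2
d=7: ŷ = 0.5 + 3.4·7 = 24.3; e = 26.3 − 24.3 = 2
d=8: ŷ = 0.5 + 3.4·8 = 27.7; e = 28.7 − 27.7 = 1
d=9: ŷ = 0.5 + 3.4·9 = 31.1; e = 28.1 − 31.1 = -3
d=11: ŷ = 0.5 + 3.4·11 = 37.9; e = 38.9 − 37.9 = 1
SSE = 1 + 4 + 4 + 1 + 9 + 1 = 20
s = √(20/4) = √5 ≈ 2.24

s = 2.24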